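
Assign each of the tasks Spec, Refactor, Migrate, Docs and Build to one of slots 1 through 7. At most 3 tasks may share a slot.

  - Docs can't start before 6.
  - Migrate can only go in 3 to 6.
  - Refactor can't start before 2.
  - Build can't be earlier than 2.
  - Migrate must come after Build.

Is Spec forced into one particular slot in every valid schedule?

No

Spec can be 1 (e.g. Refactor -> 2, Spec -> 1, Build -> 2, Migrate -> 3, Docs -> 6) or 2 (e.g. Docs=6; Spec=2; Refactor=2; Migrate=3; Build=2).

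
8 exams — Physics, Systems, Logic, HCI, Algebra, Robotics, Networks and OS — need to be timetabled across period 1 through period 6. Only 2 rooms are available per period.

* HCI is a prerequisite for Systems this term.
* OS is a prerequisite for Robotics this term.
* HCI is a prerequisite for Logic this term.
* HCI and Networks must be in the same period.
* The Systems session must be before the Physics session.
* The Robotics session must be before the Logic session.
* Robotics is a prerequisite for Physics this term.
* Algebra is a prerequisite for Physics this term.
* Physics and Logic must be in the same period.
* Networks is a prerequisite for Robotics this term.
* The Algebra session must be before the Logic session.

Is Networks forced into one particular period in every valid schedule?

No

Networks can be period 1 (e.g. HCI in period 1, Networks in period 1, Algebra in period 3, OS in period 2, Systems in period 2, Physics in period 4, Robotics in period 3, Logic in period 4) or period 2 (e.g. OS=period 1; Algebra=period 1; HCI=period 2; Systems=period 3; Physics=period 4; Logic=period 4; Networks=period 2; Robotics=period 3).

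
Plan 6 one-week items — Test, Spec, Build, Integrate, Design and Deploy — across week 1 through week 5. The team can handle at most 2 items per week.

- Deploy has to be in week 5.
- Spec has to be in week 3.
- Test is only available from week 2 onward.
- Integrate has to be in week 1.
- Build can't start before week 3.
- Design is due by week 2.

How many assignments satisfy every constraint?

20

Splitting on Test: it can be week 2 (6), week 3 (4), week 4 (6), week 5 (4). Listing each branch's schedules as (Spec, Build, Integrate, Design, Deploy) by week number:
Test=week 2: (3,3,1,1,5) (3,3,1,2,5) (3,4,1,1,5) (3,4,1,2,5) (3,5,1,1,5) (3,5,1,2,5) — 6.
Test=week 3: (3,4,1,1,5) (3,4,1,2,5) (3,5,1,1,5) (3,5,1,2,5) — 4.
Test=week 4: (3,3,1,1,5) (3,3,1,2,5) (3,4,1,1,5) (3,4,1,2,5) (3,5,1,1,5) (3,5,1,2,5) — 6.
Test=week 5: (3,3,1,1,5) (3,3,1,2,5) (3,4,1,1,5) (3,4,1,2,5) — 4.
Summing: 6 + 4 + 6 + 4 = 20.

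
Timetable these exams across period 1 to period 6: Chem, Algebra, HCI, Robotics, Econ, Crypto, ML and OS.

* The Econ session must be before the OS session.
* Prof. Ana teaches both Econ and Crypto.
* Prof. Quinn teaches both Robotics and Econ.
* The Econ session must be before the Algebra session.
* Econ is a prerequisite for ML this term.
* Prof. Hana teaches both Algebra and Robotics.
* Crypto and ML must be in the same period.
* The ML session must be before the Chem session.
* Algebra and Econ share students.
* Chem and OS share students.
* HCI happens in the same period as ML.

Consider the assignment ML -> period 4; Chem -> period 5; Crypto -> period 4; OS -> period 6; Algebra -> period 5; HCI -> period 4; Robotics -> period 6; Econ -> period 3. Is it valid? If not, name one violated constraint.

The Econ session must be before the OS session — holds.
Prof. Hana teaches both Algebra and Robotics — holds.
The ML session must be before the Chem session — holds.
Econ is a prerequisite for ML this term — holds.
Algebra and Econ share students — holds.
HCI happens in the same period as ML — holds.
The Econ session must be before the Algebra session — holds.
Prof. Quinn teaches both Robotics and Econ — holds.
Crypto and ML must be in the same period — holds.
Chem and OS share students — holds.
Prof. Ana teaches both Econ and Crypto — holds.

Yes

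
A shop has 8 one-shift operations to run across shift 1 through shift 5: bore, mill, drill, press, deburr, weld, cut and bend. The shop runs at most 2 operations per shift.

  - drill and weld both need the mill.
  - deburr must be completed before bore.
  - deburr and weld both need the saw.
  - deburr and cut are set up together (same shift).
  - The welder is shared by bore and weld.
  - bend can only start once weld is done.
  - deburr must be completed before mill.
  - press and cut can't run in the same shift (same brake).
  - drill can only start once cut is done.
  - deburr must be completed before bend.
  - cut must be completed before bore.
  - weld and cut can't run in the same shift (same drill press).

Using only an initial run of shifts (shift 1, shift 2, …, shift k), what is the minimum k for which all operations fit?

4

The precedence chain requires at least 2 distinct shifts.
With at most 2 per shift and 8 operations, at least 4 shifts are needed.
4 works (last occupied shift: shift 4): for example deburr=shift 1, drill=shift 4, cut=shift 1, bend=shift 4, weld=shift 3, bore=shift 2, press=shift 3, mill=shift 2.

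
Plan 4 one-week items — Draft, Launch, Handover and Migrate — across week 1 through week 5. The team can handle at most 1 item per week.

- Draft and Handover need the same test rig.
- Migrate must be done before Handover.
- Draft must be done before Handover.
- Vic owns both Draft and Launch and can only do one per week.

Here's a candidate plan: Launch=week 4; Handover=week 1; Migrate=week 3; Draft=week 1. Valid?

No — it violates: Draft and Handover need the same test rig

The team can handle at most 1 item per week — violated.
Vic owns both Draft and Launch and can only do one per week — holds.
Draft and Handover need the same test rig — violated.
Migrate must be done before Handover — violated.
Draft must be done before Handover — violated.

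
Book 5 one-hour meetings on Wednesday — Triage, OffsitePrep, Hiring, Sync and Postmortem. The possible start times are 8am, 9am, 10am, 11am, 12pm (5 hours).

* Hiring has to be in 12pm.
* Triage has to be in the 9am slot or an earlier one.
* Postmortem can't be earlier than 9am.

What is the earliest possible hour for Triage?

Triage's own window allows nothing later than 9am.
Triage at 8am is achievable: Hiring=12pm; Sync=8am; OffsitePrep=8am; Triage=8am; Postmortem=9am.

8am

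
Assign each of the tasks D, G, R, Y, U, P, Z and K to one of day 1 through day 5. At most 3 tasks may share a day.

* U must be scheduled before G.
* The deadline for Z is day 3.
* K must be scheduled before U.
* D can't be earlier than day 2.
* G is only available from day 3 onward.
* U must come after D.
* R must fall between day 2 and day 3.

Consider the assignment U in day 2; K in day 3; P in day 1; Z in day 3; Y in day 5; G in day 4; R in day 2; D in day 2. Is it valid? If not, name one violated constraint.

U must come after D — violated.
D can't be earlier than day 2 — holds.
At most 3 tasks may share a day — holds.
U must be scheduled before G — holds.
The deadline for Z is day 3 — holds.
K must be scheduled before U — violated.
R must fall between day 2 and day 3 — holds.
G is only available from day 3 onward — holds.

Invalid. K must be scheduled before U.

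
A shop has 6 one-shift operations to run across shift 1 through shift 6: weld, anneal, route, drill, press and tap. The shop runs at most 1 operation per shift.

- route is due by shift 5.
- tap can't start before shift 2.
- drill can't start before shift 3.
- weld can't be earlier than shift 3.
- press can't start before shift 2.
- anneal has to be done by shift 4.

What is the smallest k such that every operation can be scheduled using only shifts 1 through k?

6

With at most 1 per shift and 6 operations, at least 6 shifts are needed.
weld can't be placed before shift 3, so the schedule must run through at least shift 3.
6 works (last occupied shift: shift 6): for example anneal=shift 1, drill=shift 4, tap=shift 6, weld=shift 3, press=shift 5, route=shift 2.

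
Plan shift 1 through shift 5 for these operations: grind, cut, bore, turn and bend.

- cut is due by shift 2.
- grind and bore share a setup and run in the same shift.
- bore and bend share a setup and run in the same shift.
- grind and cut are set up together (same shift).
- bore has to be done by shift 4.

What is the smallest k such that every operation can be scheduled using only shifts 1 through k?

1 works (last occupied shift: shift 1): for example grind in shift 1; turn in shift 1; cut in shift 1; bore in shift 1; bend in shift 1.

1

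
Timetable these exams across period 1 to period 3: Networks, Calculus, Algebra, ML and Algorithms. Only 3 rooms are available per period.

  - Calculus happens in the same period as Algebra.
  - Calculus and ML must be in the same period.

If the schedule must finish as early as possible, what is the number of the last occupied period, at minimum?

With at most 3 per period and 5 exams, at least 2 periods are needed.
2 works (last occupied period: period 2): for example Calculus -> period 2; Algorithms -> period 1; Networks -> period 1; ML -> period 2; Algebra -> period 2.

period 2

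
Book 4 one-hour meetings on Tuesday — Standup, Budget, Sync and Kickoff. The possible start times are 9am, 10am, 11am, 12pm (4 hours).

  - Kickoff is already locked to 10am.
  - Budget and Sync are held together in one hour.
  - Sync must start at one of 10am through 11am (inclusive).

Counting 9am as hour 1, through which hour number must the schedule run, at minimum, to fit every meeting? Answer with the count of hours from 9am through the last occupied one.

2 hours

Sync can't be placed before 10am — that is hour 2 counting from 9am — so the schedule must run through at least 2 hours.
2 works (last occupied hour: 10am): for example Standup -> 9am; Kickoff -> 10am; Budget -> 10am; Sync -> 10am.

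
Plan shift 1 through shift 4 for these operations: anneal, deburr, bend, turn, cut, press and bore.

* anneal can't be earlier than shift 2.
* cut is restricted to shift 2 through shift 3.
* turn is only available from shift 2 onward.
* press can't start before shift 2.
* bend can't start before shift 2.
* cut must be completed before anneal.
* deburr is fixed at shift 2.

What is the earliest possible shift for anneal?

shift 3

Anneal is available from shift 2; precedence pushes anneal to at least shift 3.
anneal at shift 3 is achievable: turn in shift 2, bore in shift 1, bend in shift 2, cut in shift 2, anneal in shift 3, press in shift 2, deburr in shift 2.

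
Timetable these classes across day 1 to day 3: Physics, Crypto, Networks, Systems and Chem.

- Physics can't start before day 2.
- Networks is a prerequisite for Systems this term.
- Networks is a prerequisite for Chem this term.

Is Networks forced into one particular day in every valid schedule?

Networks can be day 1 (e.g. Networks -> day 1; Systems -> day 2; Crypto -> day 1; Physics -> day 2; Chem -> day 2) or day 2 (e.g. Networks=day 2, Systems=day 3, Crypto=day 1, Chem=day 3, Physics=day 2).

No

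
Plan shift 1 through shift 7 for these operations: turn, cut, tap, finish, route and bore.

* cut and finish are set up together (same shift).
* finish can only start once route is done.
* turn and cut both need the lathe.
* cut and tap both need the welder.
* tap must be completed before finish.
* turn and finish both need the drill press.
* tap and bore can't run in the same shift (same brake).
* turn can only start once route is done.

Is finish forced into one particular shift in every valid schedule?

finish can be shift 2 (e.g. finish -> shift 2; route -> shift 1; bore -> shift 2; cut -> shift 2; turn -> shift 3; tap -> shift 1) or shift 3 (e.g. cut -> shift 3; finish -> shift 3; route -> shift 1; bore -> shift 2; tap -> shift 1; turn -> shift 2).

No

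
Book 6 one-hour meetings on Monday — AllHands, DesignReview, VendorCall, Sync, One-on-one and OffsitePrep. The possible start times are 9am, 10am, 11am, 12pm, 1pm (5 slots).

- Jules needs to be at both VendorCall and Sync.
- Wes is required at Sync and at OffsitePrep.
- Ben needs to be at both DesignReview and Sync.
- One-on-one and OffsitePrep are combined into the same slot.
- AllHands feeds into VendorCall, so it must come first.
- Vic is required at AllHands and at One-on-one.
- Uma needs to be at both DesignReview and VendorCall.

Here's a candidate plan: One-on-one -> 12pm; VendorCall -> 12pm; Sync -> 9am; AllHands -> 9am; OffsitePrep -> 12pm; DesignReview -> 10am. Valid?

Uma needs to be at both DesignReview and VendorCall — holds.
One-on-one and OffsitePrep are combined into the same slot — holds.
Vic is required at AllHands and at One-on-one — holds.
Ben needs to be at both DesignReview and Sync — holds.
Jules needs to be at both VendorCall and Sync — holds.
Wes is required at Sync and at OffsitePrep — holds.
AllHands feeds into VendorCall, so it must come first — holds.

Yes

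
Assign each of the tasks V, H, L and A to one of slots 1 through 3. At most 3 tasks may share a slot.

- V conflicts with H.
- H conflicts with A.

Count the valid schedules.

36

Splitting on V: it can be 1 (12), 2 (12), 3 (12). Listing each branch's schedules as (H, L, A):
V=1: (2,1,1) (2,1,3) (2,2,1) (2,2,3) (2,3,1) (2,3,3) (3,1,1) (3,1,2) (3,2,1) (3,2,2) (3,3,1) (3,3,2) — 12.
V=2: (1,1,2) (1,1,3) (1,2,2) (1,2,3) (1,3,2) (1,3,3) (3,1,1) (3,1,2) (3,2,1) (3,2,2) (3,3,1) (3,3,2) — 12.
V=3: (1,1,2) (1,1,3) (1,2,2) (1,2,3) (1,3,2) (1,3,3) (2,1,1) (2,1,3) (2,2,1) (2,2,3) (2,3,1) (2,3,3) — 12.
Summing: 12 + 12 + 12 = 36.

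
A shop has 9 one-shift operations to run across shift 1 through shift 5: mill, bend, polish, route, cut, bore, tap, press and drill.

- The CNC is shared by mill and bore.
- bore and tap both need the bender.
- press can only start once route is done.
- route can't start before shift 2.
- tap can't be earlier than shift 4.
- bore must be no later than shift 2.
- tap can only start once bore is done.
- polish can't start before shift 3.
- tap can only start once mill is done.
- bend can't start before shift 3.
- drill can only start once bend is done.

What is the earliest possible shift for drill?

shift 4

Precedence pushes drill to at least shift 4.
drill at shift 4 is achievable: bend -> shift 3, cut -> shift 1, polish -> shift 3, drill -> shift 4, mill -> shift 2, bore -> shift 1, press -> shift 3, tap -> shift 4, route -> shift 2.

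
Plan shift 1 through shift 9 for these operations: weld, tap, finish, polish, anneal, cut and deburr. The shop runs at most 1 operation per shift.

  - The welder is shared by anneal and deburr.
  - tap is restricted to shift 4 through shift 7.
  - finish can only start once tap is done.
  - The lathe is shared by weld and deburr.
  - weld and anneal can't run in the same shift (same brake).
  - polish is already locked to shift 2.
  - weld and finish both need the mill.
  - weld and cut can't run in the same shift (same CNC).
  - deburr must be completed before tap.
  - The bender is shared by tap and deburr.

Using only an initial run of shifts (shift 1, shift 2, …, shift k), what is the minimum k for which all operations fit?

7

The precedence chain requires at least 3 distinct shifts.
With at most 1 per shift and 7 operations, at least 7 shifts are needed.
Propagating the time windows through the other constraints, finish can't land before shift 5, so the schedule must run through at least shift 5.
7 works (last occupied shift: shift 7): for example cut in shift 7; tap in shift 4; finish in shift 5; anneal in shift 6; weld in shift 3; deburr in shift 1; polish in shift 2.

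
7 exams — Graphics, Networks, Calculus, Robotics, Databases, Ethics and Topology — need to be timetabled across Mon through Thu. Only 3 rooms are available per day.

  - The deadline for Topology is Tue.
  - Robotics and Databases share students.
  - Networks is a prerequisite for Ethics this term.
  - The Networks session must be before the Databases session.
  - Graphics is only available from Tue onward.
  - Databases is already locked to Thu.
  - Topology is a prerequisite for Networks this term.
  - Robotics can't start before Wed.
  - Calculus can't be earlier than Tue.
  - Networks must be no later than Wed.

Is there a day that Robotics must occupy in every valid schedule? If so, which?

Wed

Robotics's window is Wed–Thu.
Databases is fixed at Thu, and Robotics can't share a day with Databases.
So Robotics must be Wed.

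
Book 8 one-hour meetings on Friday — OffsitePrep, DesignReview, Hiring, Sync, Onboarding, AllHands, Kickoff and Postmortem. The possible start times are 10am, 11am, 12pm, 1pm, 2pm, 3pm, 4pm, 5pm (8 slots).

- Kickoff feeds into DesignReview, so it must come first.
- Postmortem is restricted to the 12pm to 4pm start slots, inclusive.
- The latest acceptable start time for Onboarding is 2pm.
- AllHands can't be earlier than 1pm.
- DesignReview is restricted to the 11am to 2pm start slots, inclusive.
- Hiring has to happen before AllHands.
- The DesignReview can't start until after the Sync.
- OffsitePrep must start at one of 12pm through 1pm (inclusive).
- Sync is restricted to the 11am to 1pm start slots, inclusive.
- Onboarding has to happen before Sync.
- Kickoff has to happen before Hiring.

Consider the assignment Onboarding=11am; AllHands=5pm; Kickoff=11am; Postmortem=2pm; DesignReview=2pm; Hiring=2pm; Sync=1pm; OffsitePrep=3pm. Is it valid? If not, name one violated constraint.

Postmortem is restricted to the 12pm to 4pm start slots, inclusive — holds.
DesignReview is restricted to the 11am to 2pm start slots, inclusive — holds.
Kickoff has to happen before Hiring — holds.
Kickoff feeds into DesignReview, so it must come first — holds.
The latest acceptable start time for Onboarding is 2pm — holds.
Onboarding has to happen before Sync — holds.
Sync is restricted to the 11am to 1pm start slots, inclusive — holds.
OffsitePrep must start at one of 12pm through 1pm (inclusive) — violated.
Hiring has to happen before AllHands — holds.
AllHands can't be earlier than 1pm — holds.
The DesignReview can't start until after the Sync — holds.

No. OffsitePrep must start at one of 12pm through 1pm (inclusive) is not satisfied.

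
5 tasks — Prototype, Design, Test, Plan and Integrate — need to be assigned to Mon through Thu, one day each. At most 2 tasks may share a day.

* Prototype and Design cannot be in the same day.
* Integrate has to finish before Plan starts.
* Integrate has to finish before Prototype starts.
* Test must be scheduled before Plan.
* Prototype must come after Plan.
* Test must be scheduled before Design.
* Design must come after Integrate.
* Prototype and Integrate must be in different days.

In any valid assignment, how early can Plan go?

Precedence pushes Plan to at least Tue; downstream work caps Plan at Wed.
Plan at Tue is achievable: Integrate -> Mon, Plan -> Tue, Prototype -> Wed, Design -> Tue, Test -> Mon.

Tue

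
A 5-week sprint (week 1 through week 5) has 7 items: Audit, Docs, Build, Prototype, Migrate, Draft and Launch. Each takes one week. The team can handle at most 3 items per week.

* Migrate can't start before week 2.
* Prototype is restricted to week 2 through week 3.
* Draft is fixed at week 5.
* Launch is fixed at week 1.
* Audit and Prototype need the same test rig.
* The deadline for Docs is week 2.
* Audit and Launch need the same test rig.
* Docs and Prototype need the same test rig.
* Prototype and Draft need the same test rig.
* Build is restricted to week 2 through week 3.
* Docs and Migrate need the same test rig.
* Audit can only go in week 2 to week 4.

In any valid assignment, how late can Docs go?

week 2

Docs's own window allows nothing later than week 2.
Docs at week 2 is achievable: Draft -> week 5, Build -> week 2, Audit -> week 2, Prototype -> week 3, Docs -> week 2, Launch -> week 1, Migrate -> week 3.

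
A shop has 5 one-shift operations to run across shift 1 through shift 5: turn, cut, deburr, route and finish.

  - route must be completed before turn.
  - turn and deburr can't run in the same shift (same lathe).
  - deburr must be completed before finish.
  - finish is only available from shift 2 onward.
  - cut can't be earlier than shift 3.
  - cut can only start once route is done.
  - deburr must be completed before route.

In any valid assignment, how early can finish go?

shift 2

Finish is available from shift 2.
finish at shift 2 is achievable: cut=shift 3, deburr=shift 1, route=shift 2, turn=shift 3, finish=shift 2.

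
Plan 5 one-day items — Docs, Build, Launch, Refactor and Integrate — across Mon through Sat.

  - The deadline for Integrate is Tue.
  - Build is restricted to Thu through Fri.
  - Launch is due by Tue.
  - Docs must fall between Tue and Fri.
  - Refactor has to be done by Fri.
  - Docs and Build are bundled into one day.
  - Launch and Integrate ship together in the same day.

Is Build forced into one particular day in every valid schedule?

No

Build can be Thu (e.g. Integrate -> Mon; Launch -> Mon; Build -> Thu; Docs -> Thu; Refactor -> Mon) or Fri (e.g. Refactor in Mon, Launch in Mon, Build in Fri, Docs in Fri, Integrate in Mon).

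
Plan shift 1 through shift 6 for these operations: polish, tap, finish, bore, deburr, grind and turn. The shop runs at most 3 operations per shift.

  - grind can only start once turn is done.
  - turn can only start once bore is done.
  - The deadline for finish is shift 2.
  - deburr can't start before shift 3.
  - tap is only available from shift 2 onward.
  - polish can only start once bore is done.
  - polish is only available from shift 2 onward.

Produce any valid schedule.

tap -> shift 2, polish -> shift 2, bore -> shift 1, turn -> shift 2, finish -> shift 1, grind -> shift 3, deburr -> shift 3

Checking: bore(shift 1) before polish(shift 2); bore(shift 1) before turn(shift 2); turn(shift 2) before grind(shift 3); tap=shift 2 in [shift 2,shift 6]; polish=shift 2 in [shift 2,shift 6]; deburr=shift 3 in [shift 3,shift 6]; finish=shift 1 in [shift 1,shift 2]; max 3 per shift (cap 3).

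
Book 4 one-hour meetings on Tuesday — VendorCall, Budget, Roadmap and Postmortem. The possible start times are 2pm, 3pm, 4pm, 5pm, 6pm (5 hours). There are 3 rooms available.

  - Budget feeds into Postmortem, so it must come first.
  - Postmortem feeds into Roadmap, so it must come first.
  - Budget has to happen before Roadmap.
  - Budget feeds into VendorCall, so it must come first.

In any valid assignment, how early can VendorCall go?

3pm

Precedence pushes VendorCall to at least 3pm.
VendorCall at 3pm is achievable: VendorCall=3pm; Budget=2pm; Postmortem=3pm; Roadmap=4pm.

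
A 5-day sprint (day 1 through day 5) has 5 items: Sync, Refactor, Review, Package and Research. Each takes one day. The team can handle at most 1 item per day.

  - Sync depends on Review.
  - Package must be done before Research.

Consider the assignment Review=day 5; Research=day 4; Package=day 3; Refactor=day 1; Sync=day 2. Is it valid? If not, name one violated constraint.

The team can handle at most 1 item per day — holds.
Package must be done before Research — holds.
Sync depends on Review — violated.

No — it violates: Sync depends on Review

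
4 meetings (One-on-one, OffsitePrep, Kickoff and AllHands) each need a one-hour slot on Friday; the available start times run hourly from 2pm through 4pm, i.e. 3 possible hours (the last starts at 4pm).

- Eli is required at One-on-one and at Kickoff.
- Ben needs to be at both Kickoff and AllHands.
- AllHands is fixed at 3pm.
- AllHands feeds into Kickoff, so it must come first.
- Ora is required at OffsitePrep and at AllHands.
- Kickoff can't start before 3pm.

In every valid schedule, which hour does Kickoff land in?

Kickoff's window is 3pm–4pm.
AllHands is fixed at 3pm, and Kickoff can't share a hour with AllHands.
So Kickoff must be 4pm.

4pm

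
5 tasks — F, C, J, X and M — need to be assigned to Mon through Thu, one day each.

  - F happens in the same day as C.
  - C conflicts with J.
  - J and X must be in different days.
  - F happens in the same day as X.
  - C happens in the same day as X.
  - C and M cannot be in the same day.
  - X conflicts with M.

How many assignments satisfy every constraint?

Splitting on F: it can be Mon (9), Tue (9), Wed (9), Thu (9). Listing each branch's schedules as (C, J, X, M):
F=Mon: (Mon,Tue,Mon,Tue) (Mon,Tue,Mon,Wed) (Mon,Tue,Mon,Thu) (Mon,Wed,Mon,Tue) (Mon,Wed,Mon,Wed) (Mon,Wed,Mon,Thu) (Mon,Thu,Mon,Tue) (Mon,Thu,Mon,Wed) (Mon,Thu,Mon,Thu) — 9.
F=Tue: (Tue,Mon,Tue,Mon) (Tue,Mon,Tue,Wed) (Tue,Mon,Tue,Thu) (Tue,Wed,Tue,Mon) (Tue,Wed,Tue,Wed) (Tue,Wed,Tue,Thu) (Tue,Thu,Tue,Mon) (Tue,Thu,Tue,Wed) (Tue,Thu,Tue,Thu) — 9.
F=Wed: (Wed,Mon,Wed,Mon) (Wed,Mon,Wed,Tue) (Wed,Mon,Wed,Thu) (Wed,Tue,Wed,Mon) (Wed,Tue,Wed,Tue) (Wed,Tue,Wed,Thu) (Wed,Thu,Wed,Mon) (Wed,Thu,Wed,Tue) (Wed,Thu,Wed,Thu) — 9.
F=Thu: (Thu,Mon,Thu,Mon) (Thu,Mon,Thu,Tue) (Thu,Mon,Thu,Wed) (Thu,Tue,Thu,Mon) (Thu,Tue,Thu,Tue) (Thu,Tue,Thu,Wed) (Thu,Wed,Thu,Mon) (Thu,Wed,Thu,Tue) (Thu,Wed,Thu,Wed) — 9.
Summing: 9 + 9 + 9 + 9 = 36.

36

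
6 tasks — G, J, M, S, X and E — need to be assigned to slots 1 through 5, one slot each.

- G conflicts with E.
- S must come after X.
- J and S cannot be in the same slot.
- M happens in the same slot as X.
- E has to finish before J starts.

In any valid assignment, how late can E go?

4

Downstream work caps E at 4.
E at 4 is achievable: M=1; X=1; S=2; G=1; E=4; J=5.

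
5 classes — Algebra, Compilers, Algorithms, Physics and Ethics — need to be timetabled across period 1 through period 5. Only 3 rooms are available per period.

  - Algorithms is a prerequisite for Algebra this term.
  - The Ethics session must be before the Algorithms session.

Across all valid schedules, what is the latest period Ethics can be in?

period 3

Downstream work caps Ethics at period 3.
Ethics at period 3 is achievable: Algorithms in period 4, Algebra in period 5, Compilers in period 1, Physics in period 1, Ethics in period 3.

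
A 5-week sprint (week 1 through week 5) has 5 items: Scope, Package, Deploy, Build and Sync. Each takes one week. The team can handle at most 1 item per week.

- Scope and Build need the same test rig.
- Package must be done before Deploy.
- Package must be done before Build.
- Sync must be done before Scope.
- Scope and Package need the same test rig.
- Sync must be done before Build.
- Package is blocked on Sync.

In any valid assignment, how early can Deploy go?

Precedence pushes Deploy to at least week 3.
Deploy at week 3 is achievable: Deploy in week 3; Build in week 4; Package in week 2; Sync in week 1; Scope in week 5.

week 3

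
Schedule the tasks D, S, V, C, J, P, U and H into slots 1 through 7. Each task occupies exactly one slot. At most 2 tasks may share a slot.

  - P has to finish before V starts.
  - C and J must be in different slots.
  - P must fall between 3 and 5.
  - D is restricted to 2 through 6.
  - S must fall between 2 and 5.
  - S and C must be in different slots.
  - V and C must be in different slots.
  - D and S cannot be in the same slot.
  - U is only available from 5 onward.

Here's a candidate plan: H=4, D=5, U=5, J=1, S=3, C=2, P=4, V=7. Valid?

P has to finish before V starts — holds.
S and C must be in different slots — holds.
V and C must be in different slots — holds.
P must fall between 3 and 5 — holds.
S must fall between 2 and 5 — holds.
D is restricted to 2 through 6 — holds.
D and S cannot be in the same slot — holds.
U is only available from 5 onward — holds.
At most 2 tasks may share a slot — holds.
C and J must be in different slots — holds.

Valid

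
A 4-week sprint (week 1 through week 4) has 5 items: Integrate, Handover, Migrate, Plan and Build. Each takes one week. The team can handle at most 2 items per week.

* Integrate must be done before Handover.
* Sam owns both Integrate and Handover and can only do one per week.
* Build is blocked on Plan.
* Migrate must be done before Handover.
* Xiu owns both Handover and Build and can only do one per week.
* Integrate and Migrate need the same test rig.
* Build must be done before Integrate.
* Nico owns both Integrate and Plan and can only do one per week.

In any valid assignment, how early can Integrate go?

week 3

Precedence pushes Integrate to at least week 3; downstream work caps Integrate at week 3.
Integrate at week 3 is achievable: Build -> week 2, Plan -> week 1, Migrate -> week 1, Integrate -> week 3, Handover -> week 4.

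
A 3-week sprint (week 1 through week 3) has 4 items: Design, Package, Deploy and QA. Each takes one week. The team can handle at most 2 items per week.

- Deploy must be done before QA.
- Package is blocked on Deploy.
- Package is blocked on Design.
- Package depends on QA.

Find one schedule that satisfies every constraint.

QA=week 2; Design=week 1; Package=week 3; Deploy=week 1

Checking: QA(week 2) before Package(week 3); Design(week 1) before Package(week 3); Deploy(week 1) before QA(week 2); Deploy(week 1) before Package(week 3); max 2 per week (cap 2).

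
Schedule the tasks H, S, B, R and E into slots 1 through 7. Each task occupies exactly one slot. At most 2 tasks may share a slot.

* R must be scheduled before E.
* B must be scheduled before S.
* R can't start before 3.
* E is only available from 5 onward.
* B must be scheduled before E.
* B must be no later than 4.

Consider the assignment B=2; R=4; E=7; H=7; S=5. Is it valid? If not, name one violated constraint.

Valid

B must be scheduled before S — holds.
B must be no later than 4 — holds.
B must be scheduled before E — holds.
R can't start before 3 — holds.
At most 2 tasks may share a slot — holds.
R must be scheduled before E — holds.
E is only available from 5 onward — holds.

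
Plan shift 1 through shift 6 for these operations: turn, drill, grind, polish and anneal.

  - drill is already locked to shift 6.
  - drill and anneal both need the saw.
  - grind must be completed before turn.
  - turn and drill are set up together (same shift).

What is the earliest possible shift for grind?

shift 1

Downstream work caps grind at shift 5.
grind at shift 1 is achievable: drill=shift 6, grind=shift 1, polish=shift 1, anneal=shift 1, turn=shift 6.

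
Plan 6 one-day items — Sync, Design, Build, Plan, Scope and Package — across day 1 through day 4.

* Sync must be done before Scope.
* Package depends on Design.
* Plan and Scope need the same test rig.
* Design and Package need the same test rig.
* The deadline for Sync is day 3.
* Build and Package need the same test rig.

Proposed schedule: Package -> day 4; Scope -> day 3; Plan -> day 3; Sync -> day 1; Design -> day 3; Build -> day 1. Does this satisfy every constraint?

Package depends on Design — holds.
Sync must be done before Scope — holds.
Design and Package need the same test rig — holds.
Plan and Scope need the same test rig — violated.
Build and Package need the same test rig — holds.
The deadline for Sync is day 3 — holds.

Invalid. Plan and Scope need the same test rig.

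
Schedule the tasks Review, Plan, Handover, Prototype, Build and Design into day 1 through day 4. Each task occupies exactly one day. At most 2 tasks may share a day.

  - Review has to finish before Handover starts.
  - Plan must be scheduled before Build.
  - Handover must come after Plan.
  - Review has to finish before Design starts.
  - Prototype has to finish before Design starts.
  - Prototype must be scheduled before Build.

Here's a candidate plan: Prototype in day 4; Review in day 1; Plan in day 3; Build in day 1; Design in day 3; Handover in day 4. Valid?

Prototype must be scheduled before Build — violated.
Plan must be scheduled before Build — violated.
Review has to finish before Design starts — holds.
Handover must come after Plan — holds.
Prototype has to finish before Design starts — violated.
Review has to finish before Handover starts — holds.
At most 2 tasks may share a day — holds.

Invalid. Prototype must be scheduled before Build.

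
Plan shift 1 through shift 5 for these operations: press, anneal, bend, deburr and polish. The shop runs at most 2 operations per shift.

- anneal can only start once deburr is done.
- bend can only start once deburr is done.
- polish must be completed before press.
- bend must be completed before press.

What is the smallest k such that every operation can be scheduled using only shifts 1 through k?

The precedence chain requires at least 3 distinct shifts.
With at most 2 per shift and 5 operations, at least 3 shifts are needed.
3 works (last occupied shift: shift 3): for example bend -> shift 2, press -> shift 3, deburr -> shift 1, anneal -> shift 2, polish -> shift 1.

3 shifts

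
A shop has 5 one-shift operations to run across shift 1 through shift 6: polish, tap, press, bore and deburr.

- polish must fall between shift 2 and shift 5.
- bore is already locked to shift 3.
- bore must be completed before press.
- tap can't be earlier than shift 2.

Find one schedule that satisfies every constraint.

press=shift 4, polish=shift 2, deburr=shift 1, tap=shift 2, bore=shift 3

Checking: bore(shift 3) before press(shift 4); bore=shift 3 in [shift 3,shift 3]; polish=shift 2 in [shift 2,shift 5]; tap=shift 2 in [shift 2,shift 6].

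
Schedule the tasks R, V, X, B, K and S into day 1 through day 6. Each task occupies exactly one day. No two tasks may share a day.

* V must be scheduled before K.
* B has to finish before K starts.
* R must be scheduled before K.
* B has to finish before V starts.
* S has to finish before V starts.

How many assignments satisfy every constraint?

48

Splitting on R: it can be day 1 (10), day 2 (10), day 3 (10), day 4 (10), day 5 (8). Listing each branch's schedules as (V, X, B, K, S) by day number:
R=day 1: (4,5,2,6,3) (4,5,3,6,2) (4,6,2,5,3) (4,6,3,5,2) (5,2,3,6,4) (5,2,4,6,3) (5,3,2,6,4) (5,3,4,6,2) (5,4,2,6,3) (5,4,3,6,2) — 10.
R=day 2: (4,5,1,6,3) (4,5,3,6,1) (4,6,1,5,3) (4,6,3,5,1) (5,1,3,6,4) (5,1,4,6,3) (5,3,1,6,4) (5,3,4,6,1) (5,4,1,6,3) (5,4,3,6,1) — 10.
R=day 3: (4,5,1,6,2) (4,5,2,6,1) (4,6,1,5,2) (4,6,2,5,1) (5,1,2,6,4) (5,1,4,6,2) (5,2,1,6,4) (5,2,4,6,1) (5,4,1,6,2) (5,4,2,6,1) — 10.
R=day 4: (3,5,1,6,2) (3,5,2,6,1) (3,6,1,5,2) (3,6,2,5,1) (5,1,2,6,3) (5,1,3,6,2) (5,2,1,6,3) (5,2,3,6,1) (5,3,1,6,2) (5,3,2,6,1) — 10.
R=day 5: (3,4,1,6,2) (3,4,2,6,1) (4,1,2,6,3) (4,1,3,6,2) (4,2,1,6,3) (4,2,3,6,1) (4,3,1,6,2) (4,3,2,6,1) — 8.
Summing: 10 + 10 + 10 + 10 + 8 = 48.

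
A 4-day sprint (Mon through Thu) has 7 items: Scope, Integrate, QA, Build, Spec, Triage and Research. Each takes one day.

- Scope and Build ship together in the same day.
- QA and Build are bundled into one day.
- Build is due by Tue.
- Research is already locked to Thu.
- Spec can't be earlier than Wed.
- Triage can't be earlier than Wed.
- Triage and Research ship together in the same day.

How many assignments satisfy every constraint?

Splitting on Scope: it can be Mon (8), Tue (8). Listing each branch's schedules as (Integrate, QA, Build, Spec, Triage, Research):
Scope=Mon: (Mon,Mon,Mon,Wed,Thu,Thu) (Mon,Mon,Mon,Thu,Thu,Thu) (Tue,Mon,Mon,Wed,Thu,Thu) (Tue,Mon,Mon,Thu,Thu,Thu) (Wed,Mon,Mon,Wed,Thu,Thu) (Wed,Mon,Mon,Thu,Thu,Thu) (Thu,Mon,Mon,Wed,Thu,Thu) (Thu,Mon,Mon,Thu,Thu,Thu) — 8.
Scope=Tue: (Mon,Tue,Tue,Wed,Thu,Thu) (Mon,Tue,Tue,Thu,Thu,Thu) (Tue,Tue,Tue,Wed,Thu,Thu) (Tue,Tue,Tue,Thu,Thu,Thu) (Wed,Tue,Tue,Wed,Thu,Thu) (Wed,Tue,Tue,Thu,Thu,Thu) (Thu,Tue,Tue,Wed,Thu,Thu) (Thu,Tue,Tue,Thu,Thu,Thu) — 8.
Summing: 8 + 8 = 16.

16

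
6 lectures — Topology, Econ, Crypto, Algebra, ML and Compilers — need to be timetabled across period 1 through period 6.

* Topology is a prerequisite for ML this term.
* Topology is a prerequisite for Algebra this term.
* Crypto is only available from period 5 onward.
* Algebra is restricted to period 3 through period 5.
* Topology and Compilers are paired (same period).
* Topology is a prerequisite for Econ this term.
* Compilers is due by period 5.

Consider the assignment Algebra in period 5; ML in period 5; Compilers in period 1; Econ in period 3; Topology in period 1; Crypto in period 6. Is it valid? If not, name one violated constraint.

Yes, all constraints hold

Topology is a prerequisite for Econ this term — holds.
Topology is a prerequisite for ML this term — holds.
Crypto is only available from period 5 onward — holds.
Algebra is restricted to period 3 through period 5 — holds.
Topology is a prerequisite for Algebra this term — holds.
Compilers is due by period 5 — holds.
Topology and Compilers are paired (same period) — holds.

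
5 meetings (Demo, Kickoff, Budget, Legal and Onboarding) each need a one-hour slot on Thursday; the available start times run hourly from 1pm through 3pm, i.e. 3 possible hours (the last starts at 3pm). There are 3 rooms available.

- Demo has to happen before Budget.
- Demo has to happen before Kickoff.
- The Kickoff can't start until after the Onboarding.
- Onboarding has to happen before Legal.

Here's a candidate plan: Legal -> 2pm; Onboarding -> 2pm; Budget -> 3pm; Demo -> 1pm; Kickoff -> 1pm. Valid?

There are 3 rooms available — holds.
Demo has to happen before Budget — holds.
Onboarding has to happen before Legal — violated.
Demo has to happen before Kickoff — violated.
The Kickoff can't start until after the Onboarding — violated.

No. The Kickoff can't start until after the Onboarding is not satisfied.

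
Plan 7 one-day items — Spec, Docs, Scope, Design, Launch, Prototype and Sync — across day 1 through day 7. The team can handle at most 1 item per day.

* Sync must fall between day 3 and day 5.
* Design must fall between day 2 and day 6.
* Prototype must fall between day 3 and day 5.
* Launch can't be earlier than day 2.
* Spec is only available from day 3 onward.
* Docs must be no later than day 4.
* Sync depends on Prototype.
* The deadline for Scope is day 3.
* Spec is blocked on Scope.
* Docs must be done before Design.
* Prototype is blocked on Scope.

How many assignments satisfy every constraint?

Splitting on Spec: it can be day 3 (2), day 4 (2), day 5 (2), day 6 (7), day 7 (16). Listing each branch's schedules as (Docs, Scope, Design, Launch, Prototype, Sync) by day number:
Spec=day 3: (1,2,6,7,4,5) (2,1,6,7,4,5) — 2.
Spec=day 4: (1,2,6,7,3,5) (2,1,6,7,3,5) — 2.
Spec=day 5: (1,2,6,7,3,4) (2,1,6,7,3,4) — 2.
Spec=day 6: (1,2,3,7,4,5) (1,2,4,7,3,5) (1,2,5,7,3,4) (1,3,2,7,4,5) (2,1,3,7,4,5) (2,1,4,7,3,5) (2,1,5,7,3,4) — 7.
Spec=day 7: (1,2,3,6,4,5) (1,2,4,6,3,5) (1,2,5,6,3,4) (1,2,6,3,4,5) (1,2,6,4,3,5) (1,2,6,5,3,4) (1,3,2,6,4,5) (1,3,6,2,4,5) (2,1,3,6,4,5) (2,1,4,6,3,5) (2,1,5,6,3,4) (2,1,6,3,4,5) (2,1,6,4,3,5) (2,1,6,5,3,4) (3,1,6,2,4,5) (4,1,6,2,3,5) — 16.
Summing: 2 + 2 + 2 + 7 + 16 = 29.

29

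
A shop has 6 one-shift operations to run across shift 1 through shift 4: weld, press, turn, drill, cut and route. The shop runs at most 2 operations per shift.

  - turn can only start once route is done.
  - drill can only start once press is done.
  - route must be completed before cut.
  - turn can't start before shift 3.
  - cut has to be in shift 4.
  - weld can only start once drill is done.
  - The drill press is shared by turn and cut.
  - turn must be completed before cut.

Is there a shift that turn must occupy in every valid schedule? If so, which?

turn's window is shift 3–shift 4.
cut is fixed at shift 4, and turn can't share a shift with cut.
So turn must be shift 3.

shift 3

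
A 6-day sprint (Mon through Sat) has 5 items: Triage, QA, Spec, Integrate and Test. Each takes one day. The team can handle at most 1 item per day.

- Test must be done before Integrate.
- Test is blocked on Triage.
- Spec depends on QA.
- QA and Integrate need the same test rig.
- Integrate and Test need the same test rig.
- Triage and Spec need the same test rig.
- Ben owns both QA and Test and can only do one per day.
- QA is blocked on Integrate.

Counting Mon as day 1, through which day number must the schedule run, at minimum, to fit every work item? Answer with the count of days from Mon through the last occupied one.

5 days

The precedence chain requires at least 5 distinct days.
With at most 1 per day and 5 work items, at least 5 days are needed.
5 works (last occupied day: Fri): for example QA=Thu, Integrate=Wed, Test=Tue, Spec=Fri, Triage=Mon.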